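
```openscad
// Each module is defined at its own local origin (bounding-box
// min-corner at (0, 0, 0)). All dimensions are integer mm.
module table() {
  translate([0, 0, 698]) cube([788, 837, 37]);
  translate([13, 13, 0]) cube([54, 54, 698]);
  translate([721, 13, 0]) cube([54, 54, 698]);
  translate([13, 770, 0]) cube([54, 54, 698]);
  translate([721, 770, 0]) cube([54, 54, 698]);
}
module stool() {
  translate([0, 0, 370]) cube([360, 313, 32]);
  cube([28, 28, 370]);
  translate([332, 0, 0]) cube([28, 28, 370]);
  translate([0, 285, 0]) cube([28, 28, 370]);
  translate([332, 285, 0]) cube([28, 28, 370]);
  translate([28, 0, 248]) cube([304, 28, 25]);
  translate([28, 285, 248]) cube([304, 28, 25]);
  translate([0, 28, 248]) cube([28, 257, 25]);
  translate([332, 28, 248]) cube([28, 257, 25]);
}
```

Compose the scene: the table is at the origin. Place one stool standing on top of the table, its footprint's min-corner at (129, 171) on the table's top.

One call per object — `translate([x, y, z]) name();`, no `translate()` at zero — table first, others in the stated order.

table();
translate([129, 171, 735]) stool();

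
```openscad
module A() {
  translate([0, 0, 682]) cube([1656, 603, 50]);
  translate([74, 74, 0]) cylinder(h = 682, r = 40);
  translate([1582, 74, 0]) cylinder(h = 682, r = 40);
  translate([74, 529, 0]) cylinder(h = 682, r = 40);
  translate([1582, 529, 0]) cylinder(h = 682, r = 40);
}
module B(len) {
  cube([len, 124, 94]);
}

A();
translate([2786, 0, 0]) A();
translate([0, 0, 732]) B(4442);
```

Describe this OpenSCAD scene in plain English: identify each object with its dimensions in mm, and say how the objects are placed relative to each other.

A is a table with a 1656×603 mm rectangular top, 50 mm thick, top surface at z = 732 mm, supported by four round legs of 80 mm diameter, each leg's bounding box inset 34 mm from the nearest pair of top edges, running from the floor.

B is a rectangular beam 4442 mm long (x), 124 mm deep (y), 94 mm thick (z).

The beam spans the tops of two tables placed 1130 mm apart, resting at z = 732 mm.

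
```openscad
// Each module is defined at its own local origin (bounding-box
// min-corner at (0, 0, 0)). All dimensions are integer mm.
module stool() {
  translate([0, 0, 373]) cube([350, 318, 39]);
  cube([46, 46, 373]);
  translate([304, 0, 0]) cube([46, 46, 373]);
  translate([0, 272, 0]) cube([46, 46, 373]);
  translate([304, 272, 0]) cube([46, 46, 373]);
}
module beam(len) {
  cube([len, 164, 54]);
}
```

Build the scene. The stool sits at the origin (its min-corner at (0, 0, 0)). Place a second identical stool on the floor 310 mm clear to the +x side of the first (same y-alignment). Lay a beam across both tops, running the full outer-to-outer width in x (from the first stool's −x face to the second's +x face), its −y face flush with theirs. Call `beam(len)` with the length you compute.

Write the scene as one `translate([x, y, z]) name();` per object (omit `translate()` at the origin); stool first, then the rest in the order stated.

stool();
translate([660, 0, 0]) stool();
translate([0, 0, 412]) beam(1010);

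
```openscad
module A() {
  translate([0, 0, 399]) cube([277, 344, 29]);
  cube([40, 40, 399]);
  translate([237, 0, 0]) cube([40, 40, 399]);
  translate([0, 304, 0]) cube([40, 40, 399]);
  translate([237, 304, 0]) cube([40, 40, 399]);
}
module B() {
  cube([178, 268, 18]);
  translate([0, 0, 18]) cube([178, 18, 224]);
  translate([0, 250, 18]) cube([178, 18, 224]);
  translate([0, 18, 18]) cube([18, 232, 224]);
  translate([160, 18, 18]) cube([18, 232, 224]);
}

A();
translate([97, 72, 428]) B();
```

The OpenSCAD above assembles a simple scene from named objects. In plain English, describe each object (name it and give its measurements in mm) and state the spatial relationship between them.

A is a four-legged stool. The seat is a 277×344×29 mm slab whose top surface is at z = 428 mm; four square legs, each 40×40 mm in cross-section, run from the floor (z = 0) to the underside of the seat, each flush with a corner of the seat.

B is an open storage box with external size 178×268×242 mm and wall thickness 18 mm (the base is also 18 mm thick). The base covers the whole footprint; the four walls stand on the base, with the y-facing walls full-width and the x-facing walls fitting between their inner faces.

The open box is on top of the stool.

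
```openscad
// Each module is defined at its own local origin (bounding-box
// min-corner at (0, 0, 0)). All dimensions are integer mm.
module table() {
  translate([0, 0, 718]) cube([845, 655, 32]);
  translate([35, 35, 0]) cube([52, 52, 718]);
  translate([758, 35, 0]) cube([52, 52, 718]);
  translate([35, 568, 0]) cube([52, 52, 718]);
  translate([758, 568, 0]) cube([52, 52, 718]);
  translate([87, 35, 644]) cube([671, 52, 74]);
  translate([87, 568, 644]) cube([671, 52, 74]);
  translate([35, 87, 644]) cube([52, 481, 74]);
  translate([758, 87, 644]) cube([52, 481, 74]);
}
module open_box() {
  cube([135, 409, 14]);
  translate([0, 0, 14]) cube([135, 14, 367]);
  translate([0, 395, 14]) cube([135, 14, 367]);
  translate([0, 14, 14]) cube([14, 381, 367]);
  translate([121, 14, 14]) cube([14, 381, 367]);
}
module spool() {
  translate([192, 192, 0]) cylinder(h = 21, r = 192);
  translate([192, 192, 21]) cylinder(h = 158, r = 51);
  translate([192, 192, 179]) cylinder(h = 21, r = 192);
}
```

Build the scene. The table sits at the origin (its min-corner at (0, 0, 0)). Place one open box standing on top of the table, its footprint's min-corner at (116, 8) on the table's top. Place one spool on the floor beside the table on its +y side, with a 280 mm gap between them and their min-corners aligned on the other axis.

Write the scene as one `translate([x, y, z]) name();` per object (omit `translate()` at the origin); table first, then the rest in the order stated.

table();
translate([116, 8, 750]) open_box();
translate([0, 935, 0]) spool();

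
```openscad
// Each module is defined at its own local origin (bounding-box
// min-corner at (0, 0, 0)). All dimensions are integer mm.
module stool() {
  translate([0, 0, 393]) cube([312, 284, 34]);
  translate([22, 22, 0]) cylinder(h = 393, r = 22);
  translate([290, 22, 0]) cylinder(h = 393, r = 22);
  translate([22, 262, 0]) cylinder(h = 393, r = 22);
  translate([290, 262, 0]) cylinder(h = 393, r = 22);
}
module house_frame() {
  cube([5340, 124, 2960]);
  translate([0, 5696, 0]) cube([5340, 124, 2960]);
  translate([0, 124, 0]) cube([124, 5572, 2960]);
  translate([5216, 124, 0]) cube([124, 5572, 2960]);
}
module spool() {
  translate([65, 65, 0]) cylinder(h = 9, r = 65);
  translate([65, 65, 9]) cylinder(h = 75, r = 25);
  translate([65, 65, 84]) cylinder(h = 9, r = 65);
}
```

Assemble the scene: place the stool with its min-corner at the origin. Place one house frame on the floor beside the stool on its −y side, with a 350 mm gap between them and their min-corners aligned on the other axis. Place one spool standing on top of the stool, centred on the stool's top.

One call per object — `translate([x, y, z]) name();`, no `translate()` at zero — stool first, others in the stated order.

stool();
translate([0, -6170, 0]) house_frame();
translate([91, 77, 427]) spool();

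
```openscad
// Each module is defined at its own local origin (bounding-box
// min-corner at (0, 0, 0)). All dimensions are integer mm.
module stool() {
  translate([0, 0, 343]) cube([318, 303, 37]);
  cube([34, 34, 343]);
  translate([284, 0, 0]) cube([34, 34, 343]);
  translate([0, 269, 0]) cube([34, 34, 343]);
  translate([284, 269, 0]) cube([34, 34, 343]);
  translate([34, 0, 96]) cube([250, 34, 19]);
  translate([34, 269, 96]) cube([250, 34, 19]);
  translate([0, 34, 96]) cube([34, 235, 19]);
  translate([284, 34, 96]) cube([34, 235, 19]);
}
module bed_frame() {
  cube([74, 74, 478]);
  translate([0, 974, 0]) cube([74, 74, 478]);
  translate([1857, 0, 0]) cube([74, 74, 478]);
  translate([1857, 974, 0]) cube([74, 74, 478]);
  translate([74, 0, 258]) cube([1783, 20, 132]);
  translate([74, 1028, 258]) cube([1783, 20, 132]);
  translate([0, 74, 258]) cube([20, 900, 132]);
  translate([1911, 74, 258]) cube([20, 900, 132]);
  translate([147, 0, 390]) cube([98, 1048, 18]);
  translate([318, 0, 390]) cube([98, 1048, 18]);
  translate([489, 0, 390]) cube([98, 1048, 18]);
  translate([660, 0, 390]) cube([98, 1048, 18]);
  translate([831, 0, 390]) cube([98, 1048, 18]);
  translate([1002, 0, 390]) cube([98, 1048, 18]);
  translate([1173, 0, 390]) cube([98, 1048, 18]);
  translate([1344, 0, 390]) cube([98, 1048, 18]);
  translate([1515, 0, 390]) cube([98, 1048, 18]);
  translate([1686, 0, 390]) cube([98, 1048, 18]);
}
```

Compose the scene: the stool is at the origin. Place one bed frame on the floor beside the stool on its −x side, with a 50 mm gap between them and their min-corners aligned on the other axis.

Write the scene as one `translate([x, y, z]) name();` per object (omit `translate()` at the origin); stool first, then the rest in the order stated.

stool();
translate([-1981, 0, 0]) bed_frame();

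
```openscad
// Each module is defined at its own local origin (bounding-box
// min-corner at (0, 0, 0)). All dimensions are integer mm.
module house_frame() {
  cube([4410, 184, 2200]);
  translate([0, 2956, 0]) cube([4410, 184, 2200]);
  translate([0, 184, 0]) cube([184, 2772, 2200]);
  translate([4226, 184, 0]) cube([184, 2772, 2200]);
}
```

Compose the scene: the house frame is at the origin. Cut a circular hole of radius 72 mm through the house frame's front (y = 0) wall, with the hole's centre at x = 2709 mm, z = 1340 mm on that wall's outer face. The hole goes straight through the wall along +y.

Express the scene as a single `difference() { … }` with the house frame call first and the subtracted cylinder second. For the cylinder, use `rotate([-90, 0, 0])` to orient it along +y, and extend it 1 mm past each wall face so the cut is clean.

difference() {
  house_frame();
  translate([2709, -1, 1340]) rotate([-90, 0, 0]) cylinder(h = 186, r = 72);
}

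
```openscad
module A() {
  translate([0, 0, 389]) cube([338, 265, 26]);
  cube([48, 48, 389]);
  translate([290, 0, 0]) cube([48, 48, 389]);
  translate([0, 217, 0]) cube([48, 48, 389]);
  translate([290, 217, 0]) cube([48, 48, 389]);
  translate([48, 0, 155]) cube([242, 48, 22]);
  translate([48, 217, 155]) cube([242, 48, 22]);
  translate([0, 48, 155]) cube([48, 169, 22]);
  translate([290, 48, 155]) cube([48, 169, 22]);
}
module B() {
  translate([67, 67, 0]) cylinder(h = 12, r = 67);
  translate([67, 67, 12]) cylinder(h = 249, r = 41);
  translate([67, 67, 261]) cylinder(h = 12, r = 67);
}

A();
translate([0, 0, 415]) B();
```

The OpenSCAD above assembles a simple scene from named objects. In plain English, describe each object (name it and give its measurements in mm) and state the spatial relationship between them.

A is a simple wooden stool: a rectangular seat 338 mm (x) by 265 mm (y), 26 mm thick, top face at z = 415 mm, on four square legs, each 48×48 mm in cross-section. The legs rest on z = 0, each flush with a corner of the seat. Four stretchers, 48 mm wide and 22 mm tall, connect adjacent legs with their undersides at z = 155 mm, each running between the inner faces of the legs it joins and aligned with the legs' outer faces on the other axis.

B is a spool: two coaxial disc flanges of radius 67 mm and thickness 12 mm, joined by a core cylinder of radius 41 mm and height 249 mm. The lower flange rests on z = 0 and the three cylinders share a vertical axis.

The spool is on top of the stool.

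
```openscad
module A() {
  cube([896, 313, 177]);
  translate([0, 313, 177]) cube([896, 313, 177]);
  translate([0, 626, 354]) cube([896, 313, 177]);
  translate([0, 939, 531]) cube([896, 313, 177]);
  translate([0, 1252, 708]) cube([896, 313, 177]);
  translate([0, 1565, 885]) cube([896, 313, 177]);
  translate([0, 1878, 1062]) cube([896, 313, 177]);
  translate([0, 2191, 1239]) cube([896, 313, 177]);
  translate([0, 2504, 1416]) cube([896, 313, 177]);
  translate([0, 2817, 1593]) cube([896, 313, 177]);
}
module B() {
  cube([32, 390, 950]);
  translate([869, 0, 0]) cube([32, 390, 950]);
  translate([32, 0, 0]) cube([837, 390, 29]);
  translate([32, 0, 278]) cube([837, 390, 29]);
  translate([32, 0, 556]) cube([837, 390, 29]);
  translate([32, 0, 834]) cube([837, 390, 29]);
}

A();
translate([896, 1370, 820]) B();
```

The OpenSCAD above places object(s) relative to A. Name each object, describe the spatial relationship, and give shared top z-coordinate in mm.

A is a staircase. B is a bookshelf. The bookshelf is beside the staircase with their tops flush at z = 1770. The shared top z-coordinate is 1770 mm.

Both tops at z = 1770 mm.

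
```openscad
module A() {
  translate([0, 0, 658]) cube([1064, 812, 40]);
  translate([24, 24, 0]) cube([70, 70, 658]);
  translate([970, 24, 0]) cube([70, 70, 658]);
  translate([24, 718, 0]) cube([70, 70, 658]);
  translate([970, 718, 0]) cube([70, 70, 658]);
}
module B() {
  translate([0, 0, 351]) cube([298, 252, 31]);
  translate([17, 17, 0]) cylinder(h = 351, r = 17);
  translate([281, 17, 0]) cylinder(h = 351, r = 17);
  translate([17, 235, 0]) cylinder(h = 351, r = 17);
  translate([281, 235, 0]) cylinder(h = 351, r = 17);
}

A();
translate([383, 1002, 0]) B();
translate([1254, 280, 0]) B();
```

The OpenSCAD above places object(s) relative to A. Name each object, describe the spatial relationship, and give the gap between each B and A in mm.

Each stool's nearest face is 190 mm from the table's bounding box.

A is a table. B is a stool. Two stools sit around the table at the +y, +x sides. The gap between each stool and the table is 190 mm.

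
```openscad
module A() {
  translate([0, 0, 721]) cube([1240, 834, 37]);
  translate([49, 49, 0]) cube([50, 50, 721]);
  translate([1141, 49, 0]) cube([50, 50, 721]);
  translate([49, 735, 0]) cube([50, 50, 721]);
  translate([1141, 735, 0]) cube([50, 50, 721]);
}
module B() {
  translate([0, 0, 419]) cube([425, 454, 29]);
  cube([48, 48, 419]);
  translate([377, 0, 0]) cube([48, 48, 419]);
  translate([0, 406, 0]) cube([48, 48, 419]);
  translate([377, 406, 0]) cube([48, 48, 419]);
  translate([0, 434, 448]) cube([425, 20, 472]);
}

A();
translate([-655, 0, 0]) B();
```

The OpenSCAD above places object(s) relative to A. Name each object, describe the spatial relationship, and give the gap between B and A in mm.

A is a table. B is a chair. The chair is on the floor beside the table on its −x side. The gap between the chair and the table is 230 mm.

The chair's nearest face is 230 mm from the table's −x face.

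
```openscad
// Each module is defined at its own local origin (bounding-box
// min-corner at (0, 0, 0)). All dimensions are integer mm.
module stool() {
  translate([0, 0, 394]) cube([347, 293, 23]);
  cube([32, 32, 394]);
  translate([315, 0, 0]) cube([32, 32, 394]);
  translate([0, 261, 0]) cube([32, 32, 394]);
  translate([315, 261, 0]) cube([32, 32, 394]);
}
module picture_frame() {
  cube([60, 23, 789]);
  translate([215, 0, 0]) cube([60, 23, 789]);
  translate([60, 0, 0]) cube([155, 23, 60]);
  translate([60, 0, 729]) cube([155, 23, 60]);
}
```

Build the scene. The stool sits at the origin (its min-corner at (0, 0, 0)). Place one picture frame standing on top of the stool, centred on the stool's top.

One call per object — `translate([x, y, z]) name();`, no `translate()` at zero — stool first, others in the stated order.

stool();
translate([36, 135, 417]) picture_frame();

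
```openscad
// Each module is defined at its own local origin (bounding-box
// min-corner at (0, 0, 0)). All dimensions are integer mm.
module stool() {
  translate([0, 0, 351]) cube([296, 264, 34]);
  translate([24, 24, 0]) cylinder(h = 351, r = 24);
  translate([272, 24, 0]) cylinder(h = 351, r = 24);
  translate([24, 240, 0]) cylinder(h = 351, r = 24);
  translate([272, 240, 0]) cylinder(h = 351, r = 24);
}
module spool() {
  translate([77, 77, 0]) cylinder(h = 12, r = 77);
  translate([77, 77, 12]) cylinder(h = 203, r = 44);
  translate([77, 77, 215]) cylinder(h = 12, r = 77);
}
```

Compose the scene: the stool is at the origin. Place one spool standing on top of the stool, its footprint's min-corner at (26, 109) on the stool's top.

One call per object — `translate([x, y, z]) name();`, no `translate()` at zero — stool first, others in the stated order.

stool();
translate([26, 109, 385]) spool();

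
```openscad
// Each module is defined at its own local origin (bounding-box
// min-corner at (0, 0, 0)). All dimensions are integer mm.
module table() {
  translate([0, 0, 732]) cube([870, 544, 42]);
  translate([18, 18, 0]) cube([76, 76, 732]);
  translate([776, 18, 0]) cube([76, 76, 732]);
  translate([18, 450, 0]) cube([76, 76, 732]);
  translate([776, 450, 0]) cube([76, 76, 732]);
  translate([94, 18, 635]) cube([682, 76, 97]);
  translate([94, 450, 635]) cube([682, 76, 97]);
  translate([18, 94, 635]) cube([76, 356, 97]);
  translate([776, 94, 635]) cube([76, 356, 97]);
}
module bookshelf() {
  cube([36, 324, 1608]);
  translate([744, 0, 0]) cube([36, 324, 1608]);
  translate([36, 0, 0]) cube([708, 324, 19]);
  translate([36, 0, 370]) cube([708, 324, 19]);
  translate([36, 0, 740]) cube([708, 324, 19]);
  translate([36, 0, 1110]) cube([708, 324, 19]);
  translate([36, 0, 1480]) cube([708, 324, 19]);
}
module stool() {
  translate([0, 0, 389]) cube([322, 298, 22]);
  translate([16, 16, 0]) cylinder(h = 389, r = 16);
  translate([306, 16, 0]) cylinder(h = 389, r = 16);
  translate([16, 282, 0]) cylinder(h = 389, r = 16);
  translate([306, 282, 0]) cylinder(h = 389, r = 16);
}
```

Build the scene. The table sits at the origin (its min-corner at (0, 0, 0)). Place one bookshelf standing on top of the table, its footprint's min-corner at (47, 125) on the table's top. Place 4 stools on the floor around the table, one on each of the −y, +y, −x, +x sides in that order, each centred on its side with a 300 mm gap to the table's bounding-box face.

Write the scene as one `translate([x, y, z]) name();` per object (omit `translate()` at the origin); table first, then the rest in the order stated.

table();
translate([47, 125, 774]) bookshelf();
translate([274, -598, 0]) stool();
translate([274, 844, 0]) stool();
translate([-622, 123, 0]) stool();
translate([1170, 123, 0]) stool();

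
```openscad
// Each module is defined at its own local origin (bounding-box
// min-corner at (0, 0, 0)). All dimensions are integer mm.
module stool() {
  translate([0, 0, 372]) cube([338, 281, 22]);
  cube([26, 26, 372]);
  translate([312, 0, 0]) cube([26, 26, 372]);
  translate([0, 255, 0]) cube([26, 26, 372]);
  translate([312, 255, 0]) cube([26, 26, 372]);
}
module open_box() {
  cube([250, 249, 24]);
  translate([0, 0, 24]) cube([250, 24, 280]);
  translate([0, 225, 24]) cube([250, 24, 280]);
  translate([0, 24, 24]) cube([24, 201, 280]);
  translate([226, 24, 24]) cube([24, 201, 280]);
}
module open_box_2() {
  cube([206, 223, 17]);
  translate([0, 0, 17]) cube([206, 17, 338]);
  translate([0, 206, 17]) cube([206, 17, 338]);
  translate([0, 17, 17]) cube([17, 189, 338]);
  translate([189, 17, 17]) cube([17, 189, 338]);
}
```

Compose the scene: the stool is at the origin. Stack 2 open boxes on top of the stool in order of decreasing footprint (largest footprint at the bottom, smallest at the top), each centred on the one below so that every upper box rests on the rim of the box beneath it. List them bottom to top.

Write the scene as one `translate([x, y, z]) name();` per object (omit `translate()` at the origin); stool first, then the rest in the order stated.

stool();
translate([44, 16, 394]) open_box();
translate([66, 29, 698]) open_box_2();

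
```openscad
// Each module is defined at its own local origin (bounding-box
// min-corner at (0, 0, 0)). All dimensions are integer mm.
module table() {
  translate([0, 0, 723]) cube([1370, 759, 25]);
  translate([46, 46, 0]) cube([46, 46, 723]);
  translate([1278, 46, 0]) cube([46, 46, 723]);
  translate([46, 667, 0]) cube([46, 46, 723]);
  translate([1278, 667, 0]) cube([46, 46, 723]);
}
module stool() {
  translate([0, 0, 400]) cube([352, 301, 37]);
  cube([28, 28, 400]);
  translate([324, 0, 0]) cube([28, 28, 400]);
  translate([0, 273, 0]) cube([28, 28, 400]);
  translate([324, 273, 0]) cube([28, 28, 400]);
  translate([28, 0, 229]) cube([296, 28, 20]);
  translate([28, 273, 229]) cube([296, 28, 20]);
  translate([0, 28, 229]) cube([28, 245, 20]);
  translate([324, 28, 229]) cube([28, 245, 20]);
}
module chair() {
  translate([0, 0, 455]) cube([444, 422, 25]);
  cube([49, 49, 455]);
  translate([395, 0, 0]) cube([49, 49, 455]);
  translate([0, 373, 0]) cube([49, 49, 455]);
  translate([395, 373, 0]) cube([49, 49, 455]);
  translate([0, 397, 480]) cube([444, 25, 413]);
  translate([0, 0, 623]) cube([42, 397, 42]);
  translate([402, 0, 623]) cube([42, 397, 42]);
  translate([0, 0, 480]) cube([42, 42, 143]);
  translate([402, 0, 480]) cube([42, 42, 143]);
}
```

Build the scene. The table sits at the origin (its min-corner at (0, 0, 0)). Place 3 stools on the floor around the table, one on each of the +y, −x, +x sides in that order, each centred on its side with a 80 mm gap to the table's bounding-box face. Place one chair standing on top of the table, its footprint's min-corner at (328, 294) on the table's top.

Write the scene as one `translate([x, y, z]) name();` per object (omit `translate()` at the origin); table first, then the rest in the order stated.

table();
translate([509, 839, 0]) stool();
translate([-432, 229, 0]) stool();
translate([1450, 229, 0]) stool();
translate([328, 294, 748]) chair();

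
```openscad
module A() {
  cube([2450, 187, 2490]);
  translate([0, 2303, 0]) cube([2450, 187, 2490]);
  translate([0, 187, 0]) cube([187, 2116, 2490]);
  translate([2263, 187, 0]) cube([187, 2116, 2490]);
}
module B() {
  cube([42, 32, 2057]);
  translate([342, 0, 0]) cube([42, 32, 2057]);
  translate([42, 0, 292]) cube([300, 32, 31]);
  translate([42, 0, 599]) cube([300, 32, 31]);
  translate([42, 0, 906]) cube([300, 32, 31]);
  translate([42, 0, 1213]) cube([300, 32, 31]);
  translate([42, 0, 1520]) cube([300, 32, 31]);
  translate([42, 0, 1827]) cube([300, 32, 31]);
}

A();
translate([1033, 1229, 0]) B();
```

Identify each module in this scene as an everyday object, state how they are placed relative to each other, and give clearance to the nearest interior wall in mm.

A is a house frame. B is a ladder. The ladder sits inside the house frame, centred. The clearance to the nearest interior wall is 846 mm.

Clearances: x = 846, y = 1042; minimum 846 mm.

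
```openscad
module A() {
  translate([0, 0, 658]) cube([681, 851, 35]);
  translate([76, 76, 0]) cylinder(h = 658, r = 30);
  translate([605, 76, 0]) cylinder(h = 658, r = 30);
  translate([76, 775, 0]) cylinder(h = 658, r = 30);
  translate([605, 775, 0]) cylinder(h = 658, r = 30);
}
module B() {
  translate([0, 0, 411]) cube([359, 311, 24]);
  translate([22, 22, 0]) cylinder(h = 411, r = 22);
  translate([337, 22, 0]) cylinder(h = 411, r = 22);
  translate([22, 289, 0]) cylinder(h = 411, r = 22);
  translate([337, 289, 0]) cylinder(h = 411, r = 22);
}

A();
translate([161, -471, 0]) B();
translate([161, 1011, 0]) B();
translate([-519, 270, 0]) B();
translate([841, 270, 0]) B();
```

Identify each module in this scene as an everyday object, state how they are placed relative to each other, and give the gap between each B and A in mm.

Each stool's nearest face is 160 mm from the table's bounding box.

A is a table. B is a stool. Four stools sit around the table at the −y, +y, −x, +x sides. The gap between each stool and the table is 160 mm.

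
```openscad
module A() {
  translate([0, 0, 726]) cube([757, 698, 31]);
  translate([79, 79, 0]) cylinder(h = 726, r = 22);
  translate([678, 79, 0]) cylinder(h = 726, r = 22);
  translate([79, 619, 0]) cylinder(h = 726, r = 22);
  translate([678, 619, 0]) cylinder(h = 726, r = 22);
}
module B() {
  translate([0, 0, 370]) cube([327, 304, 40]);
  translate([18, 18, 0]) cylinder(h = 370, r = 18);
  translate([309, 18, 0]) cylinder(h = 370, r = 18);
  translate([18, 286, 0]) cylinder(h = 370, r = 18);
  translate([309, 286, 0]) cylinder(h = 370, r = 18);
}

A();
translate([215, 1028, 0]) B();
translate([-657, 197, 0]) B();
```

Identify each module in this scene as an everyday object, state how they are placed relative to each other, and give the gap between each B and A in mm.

Each stool's nearest face is 330 mm from the table's bounding box.

A is a table. B is a stool. Two stools sit around the table at the +y, −x sides. The gap between each stool and the table is 330 mm.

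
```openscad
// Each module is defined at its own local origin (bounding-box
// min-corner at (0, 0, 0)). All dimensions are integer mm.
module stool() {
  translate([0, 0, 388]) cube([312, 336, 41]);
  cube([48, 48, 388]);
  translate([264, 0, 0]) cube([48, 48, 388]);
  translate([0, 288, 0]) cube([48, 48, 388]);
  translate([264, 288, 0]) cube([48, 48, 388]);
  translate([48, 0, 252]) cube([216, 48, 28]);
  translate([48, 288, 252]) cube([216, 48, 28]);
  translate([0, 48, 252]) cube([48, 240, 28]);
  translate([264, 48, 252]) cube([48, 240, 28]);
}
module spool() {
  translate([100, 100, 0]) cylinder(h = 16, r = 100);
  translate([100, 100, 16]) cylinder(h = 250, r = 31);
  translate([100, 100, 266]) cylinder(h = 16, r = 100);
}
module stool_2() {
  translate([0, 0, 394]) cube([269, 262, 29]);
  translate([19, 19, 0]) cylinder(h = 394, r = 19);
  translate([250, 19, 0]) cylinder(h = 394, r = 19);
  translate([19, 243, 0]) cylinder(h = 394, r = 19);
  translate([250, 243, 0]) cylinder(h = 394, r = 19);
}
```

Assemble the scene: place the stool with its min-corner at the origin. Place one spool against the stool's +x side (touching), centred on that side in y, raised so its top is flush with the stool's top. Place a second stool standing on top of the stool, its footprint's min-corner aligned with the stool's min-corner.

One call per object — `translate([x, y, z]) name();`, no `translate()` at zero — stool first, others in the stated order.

stool();
translate([312, 68, 147]) spool();
translate([0, 0, 429]) stool_2();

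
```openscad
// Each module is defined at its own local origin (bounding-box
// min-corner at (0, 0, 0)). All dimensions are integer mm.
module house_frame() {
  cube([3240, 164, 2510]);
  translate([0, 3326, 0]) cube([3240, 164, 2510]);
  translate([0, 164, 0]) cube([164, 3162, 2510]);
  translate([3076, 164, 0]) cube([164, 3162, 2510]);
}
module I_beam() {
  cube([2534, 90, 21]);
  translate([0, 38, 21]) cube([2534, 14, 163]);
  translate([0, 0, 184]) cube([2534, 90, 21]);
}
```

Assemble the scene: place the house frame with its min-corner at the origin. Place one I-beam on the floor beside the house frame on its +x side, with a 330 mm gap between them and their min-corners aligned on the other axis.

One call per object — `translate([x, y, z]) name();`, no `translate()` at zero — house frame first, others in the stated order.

house_frame();
translate([3570, 0, 0]) I_beam();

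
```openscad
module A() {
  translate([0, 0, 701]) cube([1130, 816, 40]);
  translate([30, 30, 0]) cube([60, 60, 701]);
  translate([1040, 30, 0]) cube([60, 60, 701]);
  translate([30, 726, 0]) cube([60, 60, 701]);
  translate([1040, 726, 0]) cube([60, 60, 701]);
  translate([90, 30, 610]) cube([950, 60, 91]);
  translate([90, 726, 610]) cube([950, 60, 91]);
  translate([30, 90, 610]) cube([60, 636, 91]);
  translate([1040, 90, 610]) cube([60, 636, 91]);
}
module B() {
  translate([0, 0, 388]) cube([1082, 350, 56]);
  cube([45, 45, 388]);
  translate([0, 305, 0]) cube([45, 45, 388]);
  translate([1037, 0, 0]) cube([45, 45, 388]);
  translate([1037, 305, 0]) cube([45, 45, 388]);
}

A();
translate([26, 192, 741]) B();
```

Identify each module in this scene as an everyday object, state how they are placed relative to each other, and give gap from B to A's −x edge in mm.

The bench's min-x is at 26; the table's min-x is 0; gap = 26 mm.

A is a table. B is a bench. The bench is on top of the table. The gap from the bench to the table's −x edge is 26 mm.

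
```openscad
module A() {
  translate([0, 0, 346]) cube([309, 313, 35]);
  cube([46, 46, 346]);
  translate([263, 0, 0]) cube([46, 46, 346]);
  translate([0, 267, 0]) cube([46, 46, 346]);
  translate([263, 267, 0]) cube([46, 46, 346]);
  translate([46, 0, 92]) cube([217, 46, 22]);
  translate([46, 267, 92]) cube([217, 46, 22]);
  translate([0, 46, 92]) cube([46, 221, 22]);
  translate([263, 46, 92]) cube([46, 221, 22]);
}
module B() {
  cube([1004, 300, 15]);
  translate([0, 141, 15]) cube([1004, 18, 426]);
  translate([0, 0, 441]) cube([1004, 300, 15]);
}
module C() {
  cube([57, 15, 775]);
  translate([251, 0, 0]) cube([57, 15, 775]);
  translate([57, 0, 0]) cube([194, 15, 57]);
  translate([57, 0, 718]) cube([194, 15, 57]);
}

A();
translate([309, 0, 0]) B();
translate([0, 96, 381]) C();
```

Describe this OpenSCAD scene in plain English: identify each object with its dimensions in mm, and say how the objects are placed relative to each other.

A is a four-legged stool. The seat is 309×313 mm, 35 mm thick, top at z = 381 mm. It stands on four square legs, each 46×46 mm in cross-section, from z = 0 to the seat underside, each flush with a corner of the seat. Four stretchers, 46 mm wide and 22 mm tall, connect adjacent legs with their undersides at z = 92 mm, each running between the inner faces of the legs it joins and aligned with the legs' outer faces on the other axis.

B is an I-beam lying along x, 1004 mm long. Overall section height 456 mm. Two flanges 300 mm wide (y) and 15 mm thick, one on the floor and one at the top; a web 18 mm thick runs between them, centred on the flange width.

C is a picture frame with a 194×661 mm rectangular opening (x by z) and a uniform 57 mm border on every side. Frame depth is 15 mm along y. It is built from two vertical stiles running the full outside height and two horizontal rails spanning the gap between the stiles.

The I-beam is against the stool's +x side, with their −y faces flush. The picture frame is on top of the stool.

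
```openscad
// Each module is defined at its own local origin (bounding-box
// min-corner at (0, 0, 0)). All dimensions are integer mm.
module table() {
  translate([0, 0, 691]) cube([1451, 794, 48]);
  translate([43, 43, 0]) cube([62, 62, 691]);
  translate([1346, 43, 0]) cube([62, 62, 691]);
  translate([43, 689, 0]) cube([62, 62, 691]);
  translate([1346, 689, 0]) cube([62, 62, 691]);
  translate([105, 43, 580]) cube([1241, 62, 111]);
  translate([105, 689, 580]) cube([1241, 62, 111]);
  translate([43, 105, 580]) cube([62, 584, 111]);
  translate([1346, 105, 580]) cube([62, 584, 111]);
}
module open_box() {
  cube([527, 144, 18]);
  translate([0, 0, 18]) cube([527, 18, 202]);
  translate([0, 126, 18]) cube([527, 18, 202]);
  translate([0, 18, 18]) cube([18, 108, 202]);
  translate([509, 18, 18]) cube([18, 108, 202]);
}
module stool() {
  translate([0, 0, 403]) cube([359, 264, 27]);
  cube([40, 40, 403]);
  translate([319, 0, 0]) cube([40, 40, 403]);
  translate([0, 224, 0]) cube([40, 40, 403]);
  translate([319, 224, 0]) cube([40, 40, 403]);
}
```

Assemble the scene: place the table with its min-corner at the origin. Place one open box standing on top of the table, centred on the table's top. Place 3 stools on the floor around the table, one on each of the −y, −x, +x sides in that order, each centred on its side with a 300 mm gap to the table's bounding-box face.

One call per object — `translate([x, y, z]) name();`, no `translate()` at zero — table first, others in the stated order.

table();
translate([462, 325, 739]) open_box();
translate([546, -564, 0]) stool();
translate([-659, 265, 0]) stool();
translate([1751, 265, 0]) stool();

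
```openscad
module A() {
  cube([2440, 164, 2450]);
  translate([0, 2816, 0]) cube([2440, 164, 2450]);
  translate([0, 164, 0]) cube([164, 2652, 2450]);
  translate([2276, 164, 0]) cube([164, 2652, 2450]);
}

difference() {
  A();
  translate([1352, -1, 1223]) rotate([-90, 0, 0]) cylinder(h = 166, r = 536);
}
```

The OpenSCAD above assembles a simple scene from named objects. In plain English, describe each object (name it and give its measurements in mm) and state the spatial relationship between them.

A is the wall frame of a small rectangular building: four walls, each 2450 mm tall and 164 mm thick, enclosing a footprint 2440 mm (x) by 2980 mm (y) outside-to-outside, with no floor or roof. The front and back walls (the −y and +y sides) span the full width; the two side walls fit between them.

The house frame has a circular hole of radius 536 mm through its front wall, centred at (x = 1352, z = 1223).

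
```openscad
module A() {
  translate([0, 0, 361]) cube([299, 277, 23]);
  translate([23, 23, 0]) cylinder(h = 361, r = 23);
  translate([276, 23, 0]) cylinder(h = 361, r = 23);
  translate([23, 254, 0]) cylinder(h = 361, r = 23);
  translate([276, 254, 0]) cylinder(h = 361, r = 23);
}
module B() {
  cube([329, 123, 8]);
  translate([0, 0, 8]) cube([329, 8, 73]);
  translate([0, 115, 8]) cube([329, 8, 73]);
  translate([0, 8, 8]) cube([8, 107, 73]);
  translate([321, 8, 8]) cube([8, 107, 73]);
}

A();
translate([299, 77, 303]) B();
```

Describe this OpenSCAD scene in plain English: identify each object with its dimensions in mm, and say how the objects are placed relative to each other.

A is a four-legged stool. The seat is 299×277 mm, 23 mm thick, top at z = 384 mm. It stands on four round legs, each 46 mm in diameter, from z = 0 to the seat underside, each leg's axis is inset half a diameter from the nearest pair of seat edges (so the leg's bounding box is flush with the corner).

B is an open-topped rectangular box: outside dimensions 329×123×81 mm, with a uniform wall and base thickness of 8 mm. The base is a full 329×123 slab on the floor; four walls sit on top of the base. The front and back walls (the −y and +y sides) span the full width; the two side walls fit between them.

The open box is beside the stool with their tops flush at z = 384.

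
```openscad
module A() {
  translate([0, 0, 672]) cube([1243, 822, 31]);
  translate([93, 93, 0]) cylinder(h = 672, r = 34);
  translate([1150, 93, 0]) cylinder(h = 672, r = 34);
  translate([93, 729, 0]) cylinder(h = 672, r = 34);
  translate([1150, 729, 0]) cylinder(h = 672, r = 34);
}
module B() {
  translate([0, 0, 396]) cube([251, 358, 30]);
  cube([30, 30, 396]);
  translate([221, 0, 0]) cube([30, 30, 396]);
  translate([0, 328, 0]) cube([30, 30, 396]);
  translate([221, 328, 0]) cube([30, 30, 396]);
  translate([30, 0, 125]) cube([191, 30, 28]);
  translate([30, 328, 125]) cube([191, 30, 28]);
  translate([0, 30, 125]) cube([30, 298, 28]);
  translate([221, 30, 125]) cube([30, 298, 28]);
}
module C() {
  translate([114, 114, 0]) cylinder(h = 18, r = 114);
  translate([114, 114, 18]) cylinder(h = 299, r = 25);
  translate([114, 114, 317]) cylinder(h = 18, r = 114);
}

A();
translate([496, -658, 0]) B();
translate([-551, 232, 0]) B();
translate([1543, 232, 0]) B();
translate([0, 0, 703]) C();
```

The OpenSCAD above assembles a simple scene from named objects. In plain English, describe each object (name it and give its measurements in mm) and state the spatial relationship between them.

A is a table with a 1243×822 mm rectangular top, 31 mm thick, top surface at z = 703 mm, supported by four round legs of 68 mm diameter, each leg's bounding box inset 59 mm from the nearest pair of top edges, running from the floor.

B is a simple wooden stool: a rectangular seat 251 mm (x) by 358 mm (y), 30 mm thick, top face at z = 426 mm, on four square legs, each 30×30 mm in cross-section. The legs rest on z = 0, each flush with a corner of the seat. Four stretchers, 30 mm wide and 28 mm tall, connect adjacent legs with their undersides at z = 125 mm, each running between the inner faces of the legs it joins and aligned with the legs' outer faces on the other axis.

C is a spool: two coaxial disc flanges of radius 114 mm and thickness 18 mm, joined by a core cylinder of radius 25 mm and height 299 mm. The lower flange rests on z = 0 and the three cylinders share a vertical axis.

Three stools sit around the table at the −y, −x, +x sides. The spool is on top of the table.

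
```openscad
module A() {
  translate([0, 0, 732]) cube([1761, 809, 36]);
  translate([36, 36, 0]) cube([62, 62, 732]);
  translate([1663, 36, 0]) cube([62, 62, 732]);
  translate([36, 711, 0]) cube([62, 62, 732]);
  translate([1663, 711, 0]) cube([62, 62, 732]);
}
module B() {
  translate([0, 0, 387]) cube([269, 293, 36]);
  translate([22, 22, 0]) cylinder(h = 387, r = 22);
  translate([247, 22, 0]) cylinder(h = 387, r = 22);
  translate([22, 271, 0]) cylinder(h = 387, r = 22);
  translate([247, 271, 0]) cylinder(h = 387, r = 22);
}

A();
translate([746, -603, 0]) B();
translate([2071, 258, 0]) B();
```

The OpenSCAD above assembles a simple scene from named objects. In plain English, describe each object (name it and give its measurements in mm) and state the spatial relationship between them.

A is a rectangular dining table. The top is 1761×809×36 mm with its upper surface at z = 768 mm. It stands on four 62×62 mm square legs, each inset 36 mm from the nearest pair of top edges, running from the floor to the underside of the top.

B is a four-legged stool. The seat is 269×293 mm, 36 mm thick, top at z = 423 mm. It stands on four round legs, each 44 mm in diameter, from z = 0 to the seat underside, each leg's axis is inset half a diameter from the nearest pair of seat edges (so the leg's bounding box is flush with the corner).

Two stools sit around the table at the −y, +x sides.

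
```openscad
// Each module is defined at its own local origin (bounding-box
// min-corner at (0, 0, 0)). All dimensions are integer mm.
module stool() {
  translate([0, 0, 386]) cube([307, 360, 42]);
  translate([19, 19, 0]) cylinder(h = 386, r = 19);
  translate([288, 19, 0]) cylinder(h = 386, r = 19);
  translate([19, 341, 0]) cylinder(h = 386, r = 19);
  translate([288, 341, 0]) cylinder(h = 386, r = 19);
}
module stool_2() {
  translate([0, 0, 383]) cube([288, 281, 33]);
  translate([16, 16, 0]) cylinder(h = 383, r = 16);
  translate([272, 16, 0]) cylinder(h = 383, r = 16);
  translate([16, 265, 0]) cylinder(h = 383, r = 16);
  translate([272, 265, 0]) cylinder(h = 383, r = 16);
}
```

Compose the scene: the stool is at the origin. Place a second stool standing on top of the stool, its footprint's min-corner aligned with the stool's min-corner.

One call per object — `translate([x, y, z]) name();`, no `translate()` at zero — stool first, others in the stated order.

stool();
translate([0, 0, 428]) stool_2();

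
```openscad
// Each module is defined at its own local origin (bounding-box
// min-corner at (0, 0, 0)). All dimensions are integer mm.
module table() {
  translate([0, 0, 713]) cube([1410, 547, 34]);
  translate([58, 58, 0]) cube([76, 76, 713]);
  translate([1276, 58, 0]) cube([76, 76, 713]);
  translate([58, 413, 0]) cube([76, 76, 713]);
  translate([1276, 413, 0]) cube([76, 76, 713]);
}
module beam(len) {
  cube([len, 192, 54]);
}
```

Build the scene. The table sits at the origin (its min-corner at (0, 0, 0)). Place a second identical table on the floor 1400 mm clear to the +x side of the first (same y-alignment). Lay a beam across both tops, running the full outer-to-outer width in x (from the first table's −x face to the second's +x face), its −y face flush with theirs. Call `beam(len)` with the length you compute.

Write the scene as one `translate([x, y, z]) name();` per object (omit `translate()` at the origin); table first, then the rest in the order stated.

table();
translate([2810, 0, 0]) table();
translate([0, 0, 747]) beam(4220);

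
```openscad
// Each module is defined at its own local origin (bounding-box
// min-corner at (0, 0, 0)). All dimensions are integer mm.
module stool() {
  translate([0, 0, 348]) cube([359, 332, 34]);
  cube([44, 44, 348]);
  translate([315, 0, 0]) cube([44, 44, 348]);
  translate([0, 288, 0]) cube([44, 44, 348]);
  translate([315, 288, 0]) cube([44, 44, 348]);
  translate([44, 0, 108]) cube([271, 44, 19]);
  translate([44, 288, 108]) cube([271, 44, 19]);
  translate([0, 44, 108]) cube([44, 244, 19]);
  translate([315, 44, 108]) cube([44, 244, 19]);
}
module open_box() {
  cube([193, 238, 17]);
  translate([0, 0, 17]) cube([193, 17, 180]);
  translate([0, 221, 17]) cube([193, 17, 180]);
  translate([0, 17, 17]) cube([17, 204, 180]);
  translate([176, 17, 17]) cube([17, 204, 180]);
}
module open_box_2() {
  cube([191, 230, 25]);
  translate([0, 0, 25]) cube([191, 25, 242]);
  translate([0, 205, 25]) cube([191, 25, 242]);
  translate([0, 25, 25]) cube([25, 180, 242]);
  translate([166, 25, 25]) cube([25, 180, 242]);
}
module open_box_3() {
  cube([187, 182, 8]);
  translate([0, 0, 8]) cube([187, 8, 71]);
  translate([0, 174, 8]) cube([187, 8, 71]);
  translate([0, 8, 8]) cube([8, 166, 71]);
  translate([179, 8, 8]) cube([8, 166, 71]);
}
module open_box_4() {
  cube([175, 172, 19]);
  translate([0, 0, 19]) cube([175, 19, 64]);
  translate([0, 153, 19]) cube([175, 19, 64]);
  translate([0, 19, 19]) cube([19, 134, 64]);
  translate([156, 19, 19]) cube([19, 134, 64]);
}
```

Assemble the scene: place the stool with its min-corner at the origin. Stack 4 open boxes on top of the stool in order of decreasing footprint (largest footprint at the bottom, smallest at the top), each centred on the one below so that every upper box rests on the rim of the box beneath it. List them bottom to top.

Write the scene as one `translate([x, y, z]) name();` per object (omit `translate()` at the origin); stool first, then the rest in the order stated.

stool();
translate([83, 47, 382]) open_box();
translate([84, 51, 579]) open_box_2();
translate([86, 75, 846]) open_box_3();
translate([92, 80, 925]) open_box_4();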